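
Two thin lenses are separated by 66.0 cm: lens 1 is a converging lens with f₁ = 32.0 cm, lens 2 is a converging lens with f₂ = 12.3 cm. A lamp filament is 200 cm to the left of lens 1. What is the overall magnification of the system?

m = +0.150

Lens 1: 1/d_i1 = 1/(32.0) − 1/(200) = 0.02625, so d_i1 = 38.10 cm; m₁ = −d_i1/d_o1 = -0.1905.
d_o2 = 66.0 − (38.10) = 27.90 cm.
Lens 2: 1/d_i2 = 1/(12.3) − 1/(27.90) = 0.04546, so d_i2 = 22.00 cm; m₂ = −d_i2/d_o2 = -0.7885.
m = m₁·m₂ = (-0.1905)(-0.7885) = +0.150.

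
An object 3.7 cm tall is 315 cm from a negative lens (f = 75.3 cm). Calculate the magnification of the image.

For a negative lens, f = -75.3 cm.
1/d_i = 1/f − 1/d_o = 1/(-75.30) − 1/(315) = -0.01645, so d_i = -60.77 cm.
m = −d_i/d_o = −(-60.77)/(315) = +0.193.
The image is virtual, upright and reduced, on the same side as the object.

m = +0.193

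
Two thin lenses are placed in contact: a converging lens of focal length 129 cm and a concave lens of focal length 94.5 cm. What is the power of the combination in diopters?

P₁ = 1/f₁ = 1/(1.29 m) = +0.7752 D; P₂ = 1/f₂ = 1/(-0.945 m) = -1.058 D.
For thin lenses in contact, P = P₁ + P₂ = (+0.7752) + (-1.058) = -0.283 D.

P = -0.283 D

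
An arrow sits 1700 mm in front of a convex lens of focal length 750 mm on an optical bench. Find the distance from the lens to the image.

Lens equation: 1/d_i = 1/f − 1/d_o = 1/(750.0) − 1/(1700) = 0.001333 − 0.0005882 = 0.0007451, so d_i = 1340 mm.
The image is real, inverted and reduced, on the far side of the lens.

1340 mm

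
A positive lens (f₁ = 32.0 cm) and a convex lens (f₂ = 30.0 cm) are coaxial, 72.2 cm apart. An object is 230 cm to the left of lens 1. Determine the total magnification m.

m = +0.964

Lens 1: 1/d_i1 = 1/(32.0) − 1/(230) = 0.02690, so d_i1 = 37.17 cm; m₁ = −d_i1/d_o1 = -0.1616.
d_o2 = 72.2 − (37.17) = 35.03 cm.
Lens 2: 1/d_i2 = 1/(30.0) − 1/(35.03) = 0.004786, so d_i2 = 208.9 cm; m₂ = −d_i2/d_o2 = -5.964.
m = m₁·m₂ = (-0.1616)(-5.964) = +0.964.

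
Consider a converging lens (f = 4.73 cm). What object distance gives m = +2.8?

m = −d_i/d_o ⇒ d_i = −m·d_o.
1/f = 1/d_o + 1/d_i = 1/d_o − 1/(m·d_o) = (1 − 1/m)/d_o, so d_o = f(1 − 1/m) = (4.730)(1 − 1/(+2.8)) = 3.04 cm.

3.04 cm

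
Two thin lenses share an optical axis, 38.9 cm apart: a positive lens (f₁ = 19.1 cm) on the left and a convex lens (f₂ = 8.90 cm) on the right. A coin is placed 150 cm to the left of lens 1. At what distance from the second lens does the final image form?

Lens 1: 1/d_i1 = 1/f₁ − 1/d_o1 = 1/(19.1) − 1/(150) = 0.04569, so d_i1 = 21.89 cm.
The intermediate image is 21.89 cm to the right of lens 1, which is 38.9 − (21.89) = 17.01 cm to the left of lens 2, so d_o2 = +17.01 cm.
Lens 2: 1/d_i2 = 1/f₂ − 1/d_o2 = 1/(8.90) − 1/(17.01) = 0.05357, so d_i2 = 18.7 cm.
The final image is real, 18.7 cm to the right of lens 2 (overall magnification ≈ 0.16).

18.7 cm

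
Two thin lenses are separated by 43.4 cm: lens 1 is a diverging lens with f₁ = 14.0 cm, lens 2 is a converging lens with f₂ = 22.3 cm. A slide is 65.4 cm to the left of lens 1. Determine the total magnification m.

f₁ = −14.0 cm (diverging).
Lens 1: 1/d_i1 = 1/(-14.0) − 1/(65.4) = -0.08672, so d_i1 = -11.53 cm; m₁ = −d_i1/d_o1 = +0.1763.
d_o2 = 43.4 − (-11.53) = 54.93 cm.
Lens 2: 1/d_i2 = 1/(22.3) − 1/(54.93) = 0.02664, so d_i2 = 37.54 cm; m₂ = −d_i2/d_o2 = -0.6834.
m = m₁·m₂ = (+0.1763)(-0.6834) = -0.120.

m = -0.120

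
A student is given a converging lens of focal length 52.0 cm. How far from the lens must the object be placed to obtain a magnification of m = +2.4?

30.3 cm

m = −d_i/d_o ⇒ d_i = −m·d_o.
1/f = 1/d_o + 1/d_i = 1/d_o − 1/(m·d_o) = (1 − 1/m)/d_o, so d_o = f(1 − 1/m) = (52.00)(1 − 1/(+2.4)) = 30.3 cm.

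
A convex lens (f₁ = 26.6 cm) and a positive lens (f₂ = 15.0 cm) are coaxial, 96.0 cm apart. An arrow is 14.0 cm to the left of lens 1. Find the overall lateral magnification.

Lens 1: 1/d_i1 = 1/(26.6) − 1/(14.0) = -0.03383, so d_i1 = -29.56 cm; m₁ = −d_i1/d_o1 = +2.111.
d_o2 = 96.0 − (-29.56) = 125.6 cm.
Lens 2: 1/d_i2 = 1/(15.0) − 1/(125.6) = 0.05870, so d_i2 = 17.03 cm; m₂ = −d_i2/d_o2 = -0.1356.
m = m₁·m₂ = (+2.111)(-0.1356) = -0.286.

m = -0.286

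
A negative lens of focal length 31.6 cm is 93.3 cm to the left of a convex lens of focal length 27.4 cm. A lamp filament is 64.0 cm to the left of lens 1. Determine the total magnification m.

m = -0.104

f₁ = −31.6 cm (diverging).
Lens 1: 1/d_i1 = 1/(-31.6) − 1/(64.0) = -0.04727, so d_i1 = -21.15 cm; m₁ = −d_i1/d_o1 = +0.3305.
d_o2 = 93.3 − (-21.15) = 114.4 cm.
Lens 2: 1/d_i2 = 1/(27.4) − 1/(114.4) = 0.02776, so d_i2 = 36.03 cm; m₂ = −d_i2/d_o2 = -0.3149.
m = m₁·m₂ = (+0.3305)(-0.3149) = -0.104.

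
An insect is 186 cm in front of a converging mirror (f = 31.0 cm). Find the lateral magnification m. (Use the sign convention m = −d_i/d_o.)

m = -0.200

1/d_i = 1/f − 1/d_o = 1/(31.00) − 1/(186) = 0.02688, so d_i = 37.20 cm.
m = −d_i/d_o = −(37.20)/(186) = -0.200.
The image is real, inverted and reduced, in front of the mirror.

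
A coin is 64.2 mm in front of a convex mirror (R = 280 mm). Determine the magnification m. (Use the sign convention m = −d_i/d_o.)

m = +0.686

f = R/2 = 280/2 = 140.0 mm; for a convex mirror, f = -140.0 mm.
1/d_i = 1/f − 1/d_o = 1/(-140.0) − 1/(64.2) = -0.02272, so d_i = -44.02 mm.
m = −d_i/d_o = −(-44.02)/(64.2) = +0.686.
The image is virtual, upright and reduced, behind the mirror.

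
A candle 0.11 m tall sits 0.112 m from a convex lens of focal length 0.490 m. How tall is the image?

1/d_i = 1/f − 1/d_o = 1/(0.4900) − 1/(0.112) = -6.888, so d_i = -0.1452 m.
m = −d_i/d_o = +1.296.
|h_i| = |m|·h_o = 1.296 × 0.11 = 0.143 m. The image is virtual, upright and enlarged, on the same side as the object.

0.143 m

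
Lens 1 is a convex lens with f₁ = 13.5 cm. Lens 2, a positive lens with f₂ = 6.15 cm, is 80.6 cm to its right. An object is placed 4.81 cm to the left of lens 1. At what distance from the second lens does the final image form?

6.61 cm

Lens 1: 1/d_i1 = 1/f₁ − 1/d_o1 = 1/(13.5) − 1/(4.81) = -0.1338, so d_i1 = -7.472 cm.
The intermediate image is 7.472 cm to the left of lens 1 (virtual), which is 80.6 − (-7.472) = 88.07 cm to the left of lens 2, so d_o2 = +88.07 cm.
Lens 2: 1/d_i2 = 1/f₂ − 1/d_o2 = 1/(6.15) − 1/(88.07) = 0.1512, so d_i2 = 6.61 cm.
The final image is real, 6.61 cm to the right of lens 2 (overall magnification ≈ -0.12).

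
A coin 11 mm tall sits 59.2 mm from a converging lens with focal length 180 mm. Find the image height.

1/d_i = 1/f − 1/d_o = 1/(180.0) − 1/(59.2) = -0.01134, so d_i = -88.21 mm.
m = −d_i/d_o = +1.490.
|h_i| = |m|·h_o = 1.490 × 11 = 16.4 mm. The image is virtual, upright and enlarged, on the same side as the object.

16.4 mm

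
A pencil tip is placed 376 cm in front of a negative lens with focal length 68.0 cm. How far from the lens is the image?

57.6 cm

For a negative lens, f = -68.0 cm.
Thin-lens equation: 1/q = 1/f − 1/p = 1/(-68.00) − 1/(376) = -0.01471 − 0.002660 = -0.01737, so q = -57.6 cm.
The image is virtual, upright and reduced, on the same side as the object.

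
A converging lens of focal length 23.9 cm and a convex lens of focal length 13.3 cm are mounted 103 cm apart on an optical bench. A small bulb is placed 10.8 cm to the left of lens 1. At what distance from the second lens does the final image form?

14.9 cm

Lens 1: 1/d_i1 = 1/f₁ − 1/d_o1 = 1/(23.9) − 1/(10.8) = -0.05075, so d_i1 = -19.70 cm.
The intermediate image is 19.70 cm to the left of lens 1 (virtual), which is 103 − (-19.70) = 122.7 cm to the left of lens 2, so d_o2 = +122.7 cm.
Lens 2: 1/d_i2 = 1/f₂ − 1/d_o2 = 1/(13.3) − 1/(122.7) = 0.06704, so d_i2 = 14.9 cm.
The final image is real, 14.9 cm to the right of lens 2 (overall magnification ≈ -0.22).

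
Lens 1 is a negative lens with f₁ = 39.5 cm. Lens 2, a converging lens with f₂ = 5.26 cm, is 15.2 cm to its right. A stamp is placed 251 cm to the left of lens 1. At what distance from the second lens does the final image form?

5.89 cm

Lens 1 is diverging, so f₁ = −39.5 cm.
Lens 1: 1/d_i1 = 1/f₁ − 1/d_o1 = 1/(-39.5) − 1/(251) = -0.02930, so d_i1 = -34.13 cm.
The intermediate image is 34.13 cm to the left of lens 1 (virtual), which is 15.2 − (-34.13) = 49.33 cm to the left of lens 2, so d_o2 = +49.33 cm.
Lens 2: 1/d_i2 = 1/f₂ − 1/d_o2 = 1/(5.26) − 1/(49.33) = 0.1698, so d_i2 = 5.89 cm.
The final image is real, 5.89 cm to the right of lens 2 (overall magnification ≈ -0.016).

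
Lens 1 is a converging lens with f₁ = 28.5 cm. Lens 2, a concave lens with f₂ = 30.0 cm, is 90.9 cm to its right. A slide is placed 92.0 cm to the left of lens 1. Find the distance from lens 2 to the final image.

Lens 1: 1/d_i1 = 1/f₁ − 1/d_o1 = 1/(28.5) − 1/(92.0) = 0.02422, so d_i1 = 41.29 cm.
The intermediate image is 41.29 cm to the right of lens 1, which is 90.9 − (41.29) = 49.61 cm to the left of lens 2, so d_o2 = +49.61 cm.
Lens 2 is diverging, so f₂ = −30.0 cm.
Lens 2: 1/d_i2 = 1/f₂ − 1/d_o2 = 1/(-30.0) − 1/(49.61) = -0.05349, so d_i2 = -18.7 cm.
The final image is virtual, 18.7 cm to the left of lens 2 (overall magnification ≈ -0.17).

18.7 cm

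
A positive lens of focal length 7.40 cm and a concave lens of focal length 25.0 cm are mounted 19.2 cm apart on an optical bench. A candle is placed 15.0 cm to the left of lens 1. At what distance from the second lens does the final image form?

3.88 cm

Lens 1: 1/d_i1 = 1/f₁ − 1/d_o1 = 1/(7.40) − 1/(15.0) = 0.06847, so d_i1 = 14.61 cm.
The intermediate image is 14.61 cm to the right of lens 1, which is 19.2 − (14.61) = 4.590 cm to the left of lens 2, so d_o2 = +4.590 cm.
Lens 2 is diverging, so f₂ = −25.0 cm.
Lens 2: 1/d_i2 = 1/f₂ − 1/d_o2 = 1/(-25.0) − 1/(4.590) = -0.2579, so d_i2 = -3.88 cm.
The final image is virtual, 3.88 cm to the left of lens 2 (overall magnification ≈ -0.82).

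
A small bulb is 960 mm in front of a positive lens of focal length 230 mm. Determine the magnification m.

1/d_i = 1/f − 1/d_o = 1/(230.0) − 1/(960) = 0.003306, so d_i = 302.5 mm.
m = −d_i/d_o = −(302.5)/(960) = -0.315.
The image is real, inverted and reduced, on the far side of the lens.

m = -0.315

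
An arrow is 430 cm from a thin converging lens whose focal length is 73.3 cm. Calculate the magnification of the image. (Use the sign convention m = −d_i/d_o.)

1/d_i = 1/f − 1/d_o = 1/(73.30) − 1/(430) = 0.01132, so d_i = 88.36 cm.
m = −d_i/d_o = −(88.36)/(430) = -0.205.
The image is real, inverted and reduced, on the far side of the lens.

m = -0.205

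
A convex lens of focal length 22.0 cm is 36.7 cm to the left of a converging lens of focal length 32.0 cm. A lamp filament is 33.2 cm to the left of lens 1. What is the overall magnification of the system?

m = -1.04

Lens 1: 1/d_i1 = 1/(22.0) − 1/(33.2) = 0.01533, so d_i1 = 65.21 cm; m₁ = −d_i1/d_o1 = -1.964.
d_o2 = 36.7 − (65.21) = -28.51 cm (virtual object).
Lens 2: 1/d_i2 = 1/(32.0) − 1/(-28.51) = 0.06633, so d_i2 = 15.08 cm; m₂ = −d_i2/d_o2 = +0.5288.
m = m₁·m₂ = (-1.964)(+0.5288) = -1.04.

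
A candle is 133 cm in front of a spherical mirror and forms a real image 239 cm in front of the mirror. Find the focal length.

f = 85.4 cm (concave)

Real image ⇒ d_i = +239 cm.
1/f = 1/d_o + 1/d_i = 1/(133) + 1/(239) = 0.01170, so f = 85.4 cm.
Since f is positive, the spherical mirror is concave.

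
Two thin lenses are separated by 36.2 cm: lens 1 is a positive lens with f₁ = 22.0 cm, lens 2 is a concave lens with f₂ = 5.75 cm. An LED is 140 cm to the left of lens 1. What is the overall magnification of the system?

m = -0.0676

Lens 1: 1/d_i1 = 1/(22.0) − 1/(140) = 0.03831, so d_i1 = 26.10 cm; m₁ = −d_i1/d_o1 = -0.1864.
d_o2 = 36.2 − (26.10) = 10.10 cm.
f₂ = −5.75 cm (diverging).
Lens 2: 1/d_i2 = 1/(-5.75) − 1/(10.10) = -0.2729, so d_i2 = -3.664 cm; m₂ = −d_i2/d_o2 = +0.3628.
m = m₁·m₂ = (-0.1864)(+0.3628) = -0.0676.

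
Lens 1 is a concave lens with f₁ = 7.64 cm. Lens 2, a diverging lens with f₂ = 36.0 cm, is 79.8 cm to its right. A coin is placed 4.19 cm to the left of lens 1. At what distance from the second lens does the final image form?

25.1 cm

Lens 1 is diverging, so f₁ = −7.64 cm.
Lens 1: 1/d_i1 = 1/f₁ − 1/d_o1 = 1/(-7.64) − 1/(4.19) = -0.3696, so d_i1 = -2.706 cm.
The intermediate image is 2.706 cm to the left of lens 1 (virtual), which is 79.8 − (-2.706) = 82.51 cm to the left of lens 2, so d_o2 = +82.51 cm.
Lens 2 is diverging, so f₂ = −36.0 cm.
Lens 2: 1/d_i2 = 1/f₂ − 1/d_o2 = 1/(-36.0) − 1/(82.51) = -0.03990, so d_i2 = -25.1 cm.
The final image is virtual, 25.1 cm to the left of lens 2 (overall magnification ≈ 0.20).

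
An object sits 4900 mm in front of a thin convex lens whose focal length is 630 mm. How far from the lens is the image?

Lens equation: 1/s_i = 1/f − 1/s_o = 1/(630.0) − 1/(4900) = 0.001587 − 0.0002041 = 0.001383, so s_i = 723 mm.
The image is real, inverted and reduced, on the far side of the lens.

723 mm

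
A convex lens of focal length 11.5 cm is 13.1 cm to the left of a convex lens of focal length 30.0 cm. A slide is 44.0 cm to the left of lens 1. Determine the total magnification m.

m = -0.327

Lens 1: 1/d_i1 = 1/(11.5) − 1/(44.0) = 0.06423, so d_i1 = 15.57 cm; m₁ = −d_i1/d_o1 = -0.3539.
d_o2 = 13.1 − (15.57) = -2.470 cm (virtual object).
Lens 2: 1/d_i2 = 1/(30.0) − 1/(-2.470) = 0.4382, so d_i2 = 2.282 cm; m₂ = −d_i2/d_o2 = +0.9239.
m = m₁·m₂ = (-0.3539)(+0.9239) = -0.327.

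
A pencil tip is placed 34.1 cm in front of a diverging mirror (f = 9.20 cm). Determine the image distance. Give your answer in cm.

7.25 cm

For a diverging mirror, f = -9.20 cm.
Mirror equation: 1/d_i = 1/f − 1/d_o = 1/(-9.200) − 1/(34.1) = -0.1087 − 0.02933 = -0.1380, so d_i = -7.25 cm.
The image is virtual, upright and reduced, behind the mirror.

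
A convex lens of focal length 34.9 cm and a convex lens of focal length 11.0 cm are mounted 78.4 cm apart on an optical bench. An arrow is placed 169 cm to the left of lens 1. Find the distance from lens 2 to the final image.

16.2 cm

Lens 1: 1/d_i1 = 1/f₁ − 1/d_o1 = 1/(34.9) − 1/(169) = 0.02274, so d_i1 = 43.98 cm.
The intermediate image is 43.98 cm to the right of lens 1, which is 78.4 − (43.98) = 34.42 cm to the left of lens 2, so d_o2 = +34.42 cm.
Lens 2: 1/d_i2 = 1/f₂ − 1/d_o2 = 1/(11.0) − 1/(34.42) = 0.06186, so d_i2 = 16.2 cm.
The final image is real, 16.2 cm to the right of lens 2 (overall magnification ≈ 0.12).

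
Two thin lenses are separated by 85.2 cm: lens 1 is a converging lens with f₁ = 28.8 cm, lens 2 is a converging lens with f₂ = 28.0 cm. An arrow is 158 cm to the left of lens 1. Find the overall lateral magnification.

m = +0.284

Lens 1: 1/d_i1 = 1/(28.8) − 1/(158) = 0.02839, so d_i1 = 35.22 cm; m₁ = −d_i1/d_o1 = -0.2229.
d_o2 = 85.2 − (35.22) = 49.98 cm.
Lens 2: 1/d_i2 = 1/(28.0) − 1/(49.98) = 0.01571, so d_i2 = 63.67 cm; m₂ = −d_i2/d_o2 = -1.274.
m = m₁·m₂ = (-0.2229)(-1.274) = +0.284.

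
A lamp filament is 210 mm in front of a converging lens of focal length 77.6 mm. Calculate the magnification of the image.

1/d_i = 1/f − 1/d_o = 1/(77.60) − 1/(210) = 0.008125, so d_i = 123.1 mm.
m = −d_i/d_o = −(123.1)/(210) = -0.586.
The image is real, inverted and reduced, on the far side of the lens.

m = -0.586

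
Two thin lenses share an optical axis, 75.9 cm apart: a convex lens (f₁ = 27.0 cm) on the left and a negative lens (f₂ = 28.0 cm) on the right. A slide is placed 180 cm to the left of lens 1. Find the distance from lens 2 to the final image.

17.1 cm

Lens 1: 1/d_i1 = 1/f₁ − 1/d_o1 = 1/(27.0) − 1/(180) = 0.03148, so d_i1 = 31.76 cm.
The intermediate image is 31.76 cm to the right of lens 1, which is 75.9 − (31.76) = 44.14 cm to the left of lens 2, so d_o2 = +44.14 cm.
Lens 2 is diverging, so f₂ = −28.0 cm.
Lens 2: 1/d_i2 = 1/f₂ − 1/d_o2 = 1/(-28.0) − 1/(44.14) = -0.05837, so d_i2 = -17.1 cm.
The final image is virtual, 17.1 cm to the left of lens 2 (overall magnification ≈ -0.068).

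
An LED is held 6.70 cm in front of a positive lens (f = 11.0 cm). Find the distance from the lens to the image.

Thin-lens equation: 1/s_i = 1/f − 1/s_o = 1/(11.00) − 1/(6.70) = 0.09091 − 0.1493 = -0.05834, so s_i = -17.1 cm.
The image is virtual, upright and enlarged, on the same side as the object.

17.1 cm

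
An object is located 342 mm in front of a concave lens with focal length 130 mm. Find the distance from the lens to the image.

94.2 mm

For a concave lens, f = -130 mm.
Lens equation: 1/v = 1/f − 1/u = 1/(-130.0) − 1/(342) = -0.007692 − 0.002924 = -0.01062, so v = -94.2 mm.
The image is virtual, upright and reduced, on the same side as the object.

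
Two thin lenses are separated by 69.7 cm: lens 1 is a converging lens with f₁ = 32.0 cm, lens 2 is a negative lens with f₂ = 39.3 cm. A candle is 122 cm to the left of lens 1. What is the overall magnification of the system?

Lens 1: 1/d_i1 = 1/(32.0) − 1/(122) = 0.02305, so d_i1 = 43.38 cm; m₁ = −d_i1/d_o1 = -0.3556.
d_o2 = 69.7 − (43.38) = 26.32 cm.
f₂ = −39.3 cm (diverging).
Lens 2: 1/d_i2 = 1/(-39.3) − 1/(26.32) = -0.06344, so d_i2 = -15.76 cm; m₂ = −d_i2/d_o2 = +0.5989.
m = m₁·m₂ = (-0.3556)(+0.5989) = -0.213.

m = -0.213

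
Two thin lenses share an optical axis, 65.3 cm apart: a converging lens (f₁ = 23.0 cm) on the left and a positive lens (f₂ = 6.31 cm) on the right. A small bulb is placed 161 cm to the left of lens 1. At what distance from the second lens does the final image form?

7.55 cm

Lens 1: 1/d_i1 = 1/f₁ − 1/d_o1 = 1/(23.0) − 1/(161) = 0.03727, so d_i1 = 26.83 cm.
The intermediate image is 26.83 cm to the right of lens 1, which is 65.3 − (26.83) = 38.47 cm to the left of lens 2, so d_o2 = +38.47 cm.
Lens 2: 1/d_i2 = 1/f₂ − 1/d_o2 = 1/(6.31) − 1/(38.47) = 0.1325, so d_i2 = 7.55 cm.
The final image is real, 7.55 cm to the right of lens 2 (overall magnification ≈ 0.033).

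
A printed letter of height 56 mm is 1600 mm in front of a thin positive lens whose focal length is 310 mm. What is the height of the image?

13.5 mm

1/d_i = 1/f − 1/d_o = 1/(310.0) − 1/(1600) = 0.002601, so d_i = 384.5 mm.
m = −d_i/d_o = -0.2403.
|h_i| = |m|·h_o = 0.2403 × 56 = 13.5 mm. The image is real, inverted and reduced, on the far side of the lens.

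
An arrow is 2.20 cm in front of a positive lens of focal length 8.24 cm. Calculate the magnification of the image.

1/d_i = 1/f − 1/d_o = 1/(8.240) − 1/(2.20) = -0.3332, so d_i = -3.001 cm.
m = −d_i/d_o = −(-3.001)/(2.20) = +1.36.
The image is virtual, upright and enlarged, on the same side as the object.

m = +1.36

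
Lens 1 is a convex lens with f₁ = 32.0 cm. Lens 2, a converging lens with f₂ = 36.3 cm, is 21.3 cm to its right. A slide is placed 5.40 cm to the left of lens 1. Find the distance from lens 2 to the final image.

119 cm

Lens 1: 1/d_i1 = 1/f₁ − 1/d_o1 = 1/(32.0) − 1/(5.40) = -0.1539, so d_i1 = -6.496 cm.
The intermediate image is 6.496 cm to the left of lens 1 (virtual), which is 21.3 − (-6.496) = 27.80 cm to the left of lens 2, so d_o2 = +27.80 cm.
Lens 2: 1/d_i2 = 1/f₂ − 1/d_o2 = 1/(36.3) − 1/(27.80) = -0.008423, so d_i2 = -119 cm.
The final image is virtual, 119 cm to the left of lens 2 (overall magnification ≈ 5.1).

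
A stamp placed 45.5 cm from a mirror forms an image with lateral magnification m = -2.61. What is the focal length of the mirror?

f = 32.9 cm (concave)

m = −d_i/d_o ⇒ d_i = −m·d_o = −(-2.61)·(45.5) = 118.8 cm.
1/f = 1/d_o + 1/d_i = 1/(45.5) + 1/(118.8) = 0.03040, so f = 32.9 cm.
Since f is positive, the mirror is concave.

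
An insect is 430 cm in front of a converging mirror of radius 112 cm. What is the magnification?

m = -0.150

f = R/2 = 112/2 = 56.00 cm.
1/d_i = 1/f − 1/d_o = 1/(56.00) − 1/(430) = 0.01553, so d_i = 64.39 cm.
m = −d_i/d_o = −(64.39)/(430) = -0.150.
The image is real, inverted and reduced, in front of the mirror.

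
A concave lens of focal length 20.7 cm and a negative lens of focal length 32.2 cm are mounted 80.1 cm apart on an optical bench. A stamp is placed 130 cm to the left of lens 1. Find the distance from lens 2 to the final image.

24.2 cm

Lens 1 is diverging, so f₁ = −20.7 cm.
Lens 1: 1/d_i1 = 1/f₁ − 1/d_o1 = 1/(-20.7) − 1/(130) = -0.05600, so d_i1 = -17.86 cm.
The intermediate image is 17.86 cm to the left of lens 1 (virtual), which is 80.1 − (-17.86) = 97.96 cm to the left of lens 2, so d_o2 = +97.96 cm.
Lens 2 is diverging, so f₂ = −32.2 cm.
Lens 2: 1/d_i2 = 1/f₂ − 1/d_o2 = 1/(-32.2) − 1/(97.96) = -0.04126, so d_i2 = -24.2 cm.
The final image is virtual, 24.2 cm to the left of lens 2 (overall magnification ≈ 0.034).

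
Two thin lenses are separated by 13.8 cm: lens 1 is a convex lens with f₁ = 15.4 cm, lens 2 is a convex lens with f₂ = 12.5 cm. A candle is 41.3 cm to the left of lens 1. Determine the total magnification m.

Lens 1: 1/d_i1 = 1/(15.4) − 1/(41.3) = 0.04072, so d_i1 = 24.56 cm; m₁ = −d_i1/d_o1 = -0.5947.
d_o2 = 13.8 − (24.56) = -10.76 cm (virtual object).
Lens 2: 1/d_i2 = 1/(12.5) − 1/(-10.76) = 0.1729, so d_i2 = 5.782 cm; m₂ = −d_i2/d_o2 = +0.5374.
m = m₁·m₂ = (-0.5947)(+0.5374) = -0.320.

m = -0.320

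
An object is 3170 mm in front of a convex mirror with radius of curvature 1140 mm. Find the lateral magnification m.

f = R/2 = 1140/2 = 570.0 mm; for a convex mirror, f = -570.0 mm.
1/d_i = 1/f − 1/d_o = 1/(-570.0) − 1/(3170) = -0.002070, so d_i = -483.1 mm.
m = −d_i/d_o = −(-483.1)/(3170) = +0.152.
The image is virtual, upright and reduced, behind the mirror.

m = +0.152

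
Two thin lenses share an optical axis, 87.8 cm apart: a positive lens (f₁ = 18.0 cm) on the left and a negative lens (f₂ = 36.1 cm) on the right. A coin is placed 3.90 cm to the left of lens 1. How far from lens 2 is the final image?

Lens 1: 1/d_i1 = 1/f₁ − 1/d_o1 = 1/(18.0) − 1/(3.90) = -0.2009, so d_i1 = -4.979 cm.
The intermediate image is 4.979 cm to the left of lens 1 (virtual), which is 87.8 − (-4.979) = 92.78 cm to the left of lens 2, so d_o2 = +92.78 cm.
Lens 2 is diverging, so f₂ = −36.1 cm.
Lens 2: 1/d_i2 = 1/f₂ − 1/d_o2 = 1/(-36.1) − 1/(92.78) = -0.03848, so d_i2 = -26.0 cm.
The final image is virtual, 26.0 cm to the left of lens 2 (overall magnification ≈ 0.36).

26.0 cm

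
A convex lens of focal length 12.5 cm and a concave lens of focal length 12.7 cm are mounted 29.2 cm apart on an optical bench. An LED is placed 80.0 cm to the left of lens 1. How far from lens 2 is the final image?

Lens 1: 1/d_i1 = 1/f₁ − 1/d_o1 = 1/(12.5) − 1/(80.0) = 0.06750, so d_i1 = 14.81 cm.
The intermediate image is 14.81 cm to the right of lens 1, which is 29.2 − (14.81) = 14.39 cm to the left of lens 2, so d_o2 = +14.39 cm.
Lens 2 is diverging, so f₂ = −12.7 cm.
Lens 2: 1/d_i2 = 1/f₂ − 1/d_o2 = 1/(-12.7) − 1/(14.39) = -0.1482, so d_i2 = -6.75 cm.
The final image is virtual, 6.75 cm to the left of lens 2 (overall magnification ≈ -0.087).

6.75 cm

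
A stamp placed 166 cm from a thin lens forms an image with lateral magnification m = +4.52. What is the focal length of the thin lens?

m = −d_i/d_o ⇒ d_i = −m·d_o = −(+4.52)·(166) = -750.3 cm.
1/f = 1/d_o + 1/d_i = 1/(166) + 1/(-750.3) = 0.004691, so f = 213 cm.
Since f is positive, the thin lens is converging.

f = 213 cm (converging)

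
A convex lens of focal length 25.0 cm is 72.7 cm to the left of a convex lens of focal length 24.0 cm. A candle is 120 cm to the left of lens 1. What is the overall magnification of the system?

Lens 1: 1/d_i1 = 1/(25.0) − 1/(120) = 0.03167, so d_i1 = 31.58 cm; m₁ = −d_i1/d_o1 = -0.2632.
d_o2 = 72.7 − (31.58) = 41.12 cm.
Lens 2: 1/d_i2 = 1/(24.0) − 1/(41.12) = 0.01735, so d_i2 = 57.64 cm; m₂ = −d_i2/d_o2 = -1.402.
m = m₁·m₂ = (-0.2632)(-1.402) = +0.369.

m = +0.369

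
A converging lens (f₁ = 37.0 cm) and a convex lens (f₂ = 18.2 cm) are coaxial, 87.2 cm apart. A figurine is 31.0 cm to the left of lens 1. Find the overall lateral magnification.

Lens 1: 1/d_i1 = 1/(37.0) − 1/(31.0) = -0.005231, so d_i1 = -191.2 cm; m₁ = −d_i1/d_o1 = +6.168.
d_o2 = 87.2 − (-191.2) = 278.4 cm.
Lens 2: 1/d_i2 = 1/(18.2) − 1/(278.4) = 0.05135, so d_i2 = 19.47 cm; m₂ = −d_i2/d_o2 = -0.06995.
m = m₁·m₂ = (+6.168)(-0.06995) = -0.431.

m = -0.431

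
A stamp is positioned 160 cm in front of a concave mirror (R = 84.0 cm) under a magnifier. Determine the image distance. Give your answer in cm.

f = R/2 = 84.0/2 = 42.00 cm.
Mirror equation: 1/s_i = 1/f − 1/s_o = 1/(42.00) − 1/(160) = 0.02381 − 0.006250 = 0.01756, so s_i = 56.9 cm.
The image is real, inverted and reduced, in front of the mirror.

56.9 cm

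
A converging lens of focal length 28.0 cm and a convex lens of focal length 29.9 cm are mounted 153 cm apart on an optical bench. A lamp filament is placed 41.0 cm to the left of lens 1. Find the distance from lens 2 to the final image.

55.6 cm

Lens 1: 1/d_i1 = 1/f₁ − 1/d_o1 = 1/(28.0) − 1/(41.0) = 0.01132, so d_i1 = 88.31 cm.
The intermediate image is 88.31 cm to the right of lens 1, which is 153 − (88.31) = 64.69 cm to the left of lens 2, so d_o2 = +64.69 cm.
Lens 2: 1/d_i2 = 1/f₂ − 1/d_o2 = 1/(29.9) − 1/(64.69) = 0.01799, so d_i2 = 55.6 cm.
The final image is real, 55.6 cm to the right of lens 2 (overall magnification ≈ 1.9).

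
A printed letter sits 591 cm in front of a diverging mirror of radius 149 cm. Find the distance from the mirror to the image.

66.2 cm

f = R/2 = 149/2 = 74.50 cm; for a diverging mirror, f = -74.50 cm.
Mirror equation: 1/q = 1/f − 1/p = 1/(-74.50) − 1/(591) = -0.01342 − 0.001692 = -0.01511, so q = -66.2 cm.
The image is virtual, upright and reduced, behind the mirror.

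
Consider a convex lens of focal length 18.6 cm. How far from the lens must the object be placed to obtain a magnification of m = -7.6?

21.0 cm

m = −d_i/d_o ⇒ d_i = −m·d_o.
1/f = 1/d_o + 1/d_i = 1/d_o − 1/(m·d_o) = (1 − 1/m)/d_o, so d_o = f(1 − 1/m) = (18.60)(1 − 1/(-7.6)) = 21.0 cm.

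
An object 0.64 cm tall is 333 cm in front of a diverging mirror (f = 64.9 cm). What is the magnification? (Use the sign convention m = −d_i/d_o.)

m = +0.163

For a diverging mirror, f = -64.9 cm.
1/d_i = 1/f − 1/d_o = 1/(-64.90) − 1/(333) = -0.01841, so d_i = -54.31 cm.
m = −d_i/d_o = −(-54.31)/(333) = +0.163.
The image is virtual, upright and reduced, behind the mirror.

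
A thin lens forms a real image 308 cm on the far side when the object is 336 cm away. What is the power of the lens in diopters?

P = +0.622 D

d_i = +308 cm.
1/f = 1/d_o + 1/d_i = 1/(336) + 1/(308) = 0.006223 cm⁻¹.
f = 160.7 cm = 1.607 m, so P = 1/f = +0.622 D.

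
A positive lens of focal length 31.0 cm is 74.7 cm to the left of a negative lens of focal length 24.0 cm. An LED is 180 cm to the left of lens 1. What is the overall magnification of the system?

m = -0.0815

Lens 1: 1/d_i1 = 1/(31.0) − 1/(180) = 0.02670, so d_i1 = 37.45 cm; m₁ = −d_i1/d_o1 = -0.2081.
d_o2 = 74.7 − (37.45) = 37.25 cm.
f₂ = −24.0 cm (diverging).
Lens 2: 1/d_i2 = 1/(-24.0) − 1/(37.25) = -0.06851, so d_i2 = -14.60 cm; m₂ = −d_i2/d_o2 = +0.3918.
m = m₁·m₂ = (-0.2081)(+0.3918) = -0.0815.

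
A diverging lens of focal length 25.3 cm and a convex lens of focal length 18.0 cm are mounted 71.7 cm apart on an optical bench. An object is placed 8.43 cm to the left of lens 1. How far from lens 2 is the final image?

Lens 1 is diverging, so f₁ = −25.3 cm.
Lens 1: 1/d_i1 = 1/f₁ − 1/d_o1 = 1/(-25.3) − 1/(8.43) = -0.1581, so d_i1 = -6.323 cm.
The intermediate image is 6.323 cm to the left of lens 1 (virtual), which is 71.7 − (-6.323) = 78.02 cm to the left of lens 2, so d_o2 = +78.02 cm.
Lens 2: 1/d_i2 = 1/f₂ − 1/d_o2 = 1/(18.0) − 1/(78.02) = 0.04274, so d_i2 = 23.4 cm.
The final image is real, 23.4 cm to the right of lens 2 (overall magnification ≈ -0.22).

23.4 cm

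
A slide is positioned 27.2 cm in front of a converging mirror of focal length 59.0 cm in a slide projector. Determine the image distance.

50.5 cm

Mirror equation: 1/q = 1/f − 1/p = 1/(59.00) − 1/(27.2) = 0.01695 − 0.03676 = -0.01982, so q = -50.5 cm.
The image is virtual, upright and enlarged, behind the mirror.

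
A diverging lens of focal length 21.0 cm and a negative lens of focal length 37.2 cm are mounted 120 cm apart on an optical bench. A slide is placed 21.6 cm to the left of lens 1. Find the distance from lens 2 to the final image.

Lens 1 is diverging, so f₁ = −21.0 cm.
Lens 1: 1/d_i1 = 1/f₁ − 1/d_o1 = 1/(-21.0) − 1/(21.6) = -0.09392, so d_i1 = -10.65 cm.
The intermediate image is 10.65 cm to the left of lens 1 (virtual), which is 120 − (-10.65) = 130.7 cm to the left of lens 2, so d_o2 = +130.7 cm.
Lens 2 is diverging, so f₂ = −37.2 cm.
Lens 2: 1/d_i2 = 1/f₂ − 1/d_o2 = 1/(-37.2) − 1/(130.7) = -0.03453, so d_i2 = -29.0 cm.
The final image is virtual, 29.0 cm to the left of lens 2 (overall magnification ≈ 0.11).

29.0 cm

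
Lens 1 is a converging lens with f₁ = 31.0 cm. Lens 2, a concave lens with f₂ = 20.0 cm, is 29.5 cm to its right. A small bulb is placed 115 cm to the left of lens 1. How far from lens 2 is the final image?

Lens 1: 1/d_i1 = 1/f₁ − 1/d_o1 = 1/(31.0) − 1/(115) = 0.02356, so d_i1 = 42.44 cm.
The intermediate image is 42.44 cm to the right of lens 1, which lies 12.94 cm to the right of lens 2 — a virtual object — so d_o2 = −12.94 cm.
Lens 2 is diverging, so f₂ = −20.0 cm.
Lens 2: 1/d_i2 = 1/f₂ − 1/d_o2 = 1/(-20.0) − 1/(-12.94) = 0.02728, so d_i2 = 36.7 cm.
The final image is real, 36.7 cm to the right of lens 2 (overall magnification ≈ -1.0).

36.7 cm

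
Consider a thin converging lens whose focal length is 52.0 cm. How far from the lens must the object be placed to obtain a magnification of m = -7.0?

m = −d_i/d_o ⇒ d_i = −m·d_o.
1/f = 1/d_o + 1/d_i = 1/d_o − 1/(m·d_o) = (1 − 1/m)/d_o, so d_o = f(1 − 1/m) = (52.00)(1 − 1/(-7.0)) = 59.4 cm.

59.4 cm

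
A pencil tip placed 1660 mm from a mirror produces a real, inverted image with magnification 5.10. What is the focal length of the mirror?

m = −d_i/d_o ⇒ d_i = −m·d_o = −(-5.10)·(1660) = 8466 mm.
1/f = 1/d_o + 1/d_i = 1/(1660) + 1/(8466) = 0.0007205, so f = 1390 mm.
Since f is positive, the mirror is concave.

f = 1390 mm (concave)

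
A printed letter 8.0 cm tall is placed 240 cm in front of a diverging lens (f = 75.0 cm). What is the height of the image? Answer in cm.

For a diverging lens, f = -75.0 cm.
1/d_i = 1/f − 1/d_o = 1/(-75.00) − 1/(240) = -0.01750, so d_i = -57.14 cm.
m = −d_i/d_o = +0.2381.
|h_i| = |m|·h_o = 0.2381 × 8.0 = 1.90 cm. The image is virtual, upright and reduced, on the same side as the object.

1.90 cm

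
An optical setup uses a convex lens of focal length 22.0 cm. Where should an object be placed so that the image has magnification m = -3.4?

m = −d_i/d_o ⇒ d_i = −m·d_o.
1/f = 1/d_o + 1/d_i = 1/d_o − 1/(m·d_o) = (1 − 1/m)/d_o, so d_o = f(1 − 1/m) = (22.00)(1 − 1/(-3.4)) = 28.5 cm.

28.5 cm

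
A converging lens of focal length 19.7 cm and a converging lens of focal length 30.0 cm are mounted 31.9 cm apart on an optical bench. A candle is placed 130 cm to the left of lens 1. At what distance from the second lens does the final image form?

12.2 cm

Lens 1: 1/d_i1 = 1/f₁ − 1/d_o1 = 1/(19.7) − 1/(130) = 0.04307, so d_i1 = 23.22 cm.
The intermediate image is 23.22 cm to the right of lens 1, which is 31.9 − (23.22) = 8.680 cm to the left of lens 2, so d_o2 = +8.680 cm.
Lens 2: 1/d_i2 = 1/f₂ − 1/d_o2 = 1/(30.0) − 1/(8.680) = -0.08187, so d_i2 = -12.2 cm.
The final image is virtual, 12.2 cm to the left of lens 2 (overall magnification ≈ -0.25).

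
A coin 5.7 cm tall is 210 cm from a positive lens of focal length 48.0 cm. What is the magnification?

m = -0.296

1/d_i = 1/f − 1/d_o = 1/(48.00) − 1/(210) = 0.01607, so d_i = 62.22 cm.
m = −d_i/d_o = −(62.22)/(210) = -0.296.
The image is real, inverted and reduced, on the far side of the lens.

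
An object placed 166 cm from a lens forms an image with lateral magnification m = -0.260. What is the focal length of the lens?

m = −d_i/d_o ⇒ d_i = −m·d_o = −(-0.260)·(166) = 43.16 cm.
1/f = 1/d_o + 1/d_i = 1/(166) + 1/(43.16) = 0.02919, so f = 34.3 cm.
Since f is positive, the lens is converging.

f = 34.3 cm (converging)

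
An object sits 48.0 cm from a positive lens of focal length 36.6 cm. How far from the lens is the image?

Lens equation: 1/d_i = 1/f − 1/d_o = 1/(36.60) − 1/(48.0) = 0.02732 − 0.02083 = 0.006489, so d_i = 154 cm.
The image is real, inverted and enlarged, on the far side of the lens.

154 cm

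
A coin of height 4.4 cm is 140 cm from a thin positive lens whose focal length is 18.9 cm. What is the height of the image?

1/d_i = 1/f − 1/d_o = 1/(18.90) − 1/(140) = 0.04577, so d_i = 21.85 cm.
m = −d_i/d_o = -0.1561.
|h_i| = |m|·h_o = 0.1561 × 4.4 = 0.687 cm. The image is real, inverted and reduced, on the far side of the lens.

0.687 cm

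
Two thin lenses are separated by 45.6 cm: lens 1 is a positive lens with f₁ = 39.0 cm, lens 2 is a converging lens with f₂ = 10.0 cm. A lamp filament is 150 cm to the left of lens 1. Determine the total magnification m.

Lens 1: 1/d_i1 = 1/(39.0) − 1/(150) = 0.01897, so d_i1 = 52.70 cm; m₁ = −d_i1/d_o1 = -0.3513.
d_o2 = 45.6 − (52.70) = -7.100 cm (virtual object).
Lens 2: 1/d_i2 = 1/(10.0) − 1/(-7.100) = 0.2408, so d_i2 = 4.152 cm; m₂ = −d_i2/d_o2 = +0.5848.
m = m₁·m₂ = (-0.3513)(+0.5848) = -0.205.

m = -0.205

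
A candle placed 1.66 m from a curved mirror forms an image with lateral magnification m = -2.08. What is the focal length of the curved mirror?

f = 1.12 m (concave)

m = −d_i/d_o ⇒ d_i = −m·d_o = −(-2.08)·(1.66) = 3.453 m.
1/f = 1/d_o + 1/d_i = 1/(1.66) + 1/(3.453) = 0.8920, so f = 1.12 m.
Since f is positive, the curved mirror is concave.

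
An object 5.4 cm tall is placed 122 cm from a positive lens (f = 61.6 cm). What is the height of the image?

1/d_i = 1/f − 1/d_o = 1/(61.60) − 1/(122) = 0.008037, so d_i = 124.4 cm.
m = −d_i/d_o = -1.020.
|h_i| = |m|·h_o = 1.020 × 5.4 = 5.51 cm. The image is real, inverted and enlarged, on the far side of the lens.

5.51 cm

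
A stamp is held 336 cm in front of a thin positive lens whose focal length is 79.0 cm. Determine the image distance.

103 cm

Thin-lens equation: 1/v = 1/f − 1/u = 1/(79.00) − 1/(336) = 0.01266 − 0.002976 = 0.009682, so v = 103 cm.
The image is real, inverted and reduced, on the far side of the lens.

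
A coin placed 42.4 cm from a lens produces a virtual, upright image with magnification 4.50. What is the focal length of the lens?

m = −d_i/d_o ⇒ d_i = −m·d_o = −(+4.50)·(42.4) = -190.8 cm.
1/f = 1/d_o + 1/d_i = 1/(42.4) + 1/(-190.8) = 0.01834, so f = 54.5 cm.
Since f is positive, the lens is converging.

f = 54.5 cm (converging)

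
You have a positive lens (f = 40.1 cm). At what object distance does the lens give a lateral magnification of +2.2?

21.9 cm

m = −d_i/d_o ⇒ d_i = −m·d_o.
1/f = 1/d_o + 1/d_i = 1/d_o − 1/(m·d_o) = (1 − 1/m)/d_o, so d_o = f(1 − 1/m) = (40.10)(1 − 1/(+2.2)) = 21.9 cm.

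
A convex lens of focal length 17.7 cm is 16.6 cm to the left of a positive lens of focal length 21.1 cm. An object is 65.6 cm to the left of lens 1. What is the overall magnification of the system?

Lens 1: 1/d_i1 = 1/(17.7) − 1/(65.6) = 0.04125, so d_i1 = 24.24 cm; m₁ = −d_i1/d_o1 = -0.3695.
d_o2 = 16.6 − (24.24) = -7.640 cm (virtual object).
Lens 2: 1/d_i2 = 1/(21.1) − 1/(-7.640) = 0.1783, so d_i2 = 5.609 cm; m₂ = −d_i2/d_o2 = +0.7342.
m = m₁·m₂ = (-0.3695)(+0.7342) = -0.271.

m = -0.271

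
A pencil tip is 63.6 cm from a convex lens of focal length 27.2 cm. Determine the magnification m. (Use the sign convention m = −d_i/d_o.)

1/d_i = 1/f − 1/d_o = 1/(27.20) − 1/(63.6) = 0.02104, so d_i = 47.53 cm.
m = −d_i/d_o = −(47.53)/(63.6) = -0.747.
The image is real, inverted and reduced, on the far side of the lens.

m = -0.747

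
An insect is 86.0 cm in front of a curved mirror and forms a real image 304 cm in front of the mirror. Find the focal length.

f = 67.0 cm (concave)

Real image ⇒ d_i = +304 cm.
1/f = 1/d_o + 1/d_i = 1/(86.0) + 1/(304) = 0.01492, so f = 67.0 cm.
Since f is positive, the curved mirror is concave.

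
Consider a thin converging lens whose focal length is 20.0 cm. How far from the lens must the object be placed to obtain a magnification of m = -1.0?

40.0 cm

m = −d_i/d_o ⇒ d_i = −m·d_o.
1/f = 1/d_o + 1/d_i = 1/d_o − 1/(m·d_o) = (1 − 1/m)/d_o, so d_o = f(1 − 1/m) = (20.00)(1 − 1/(-1.0)) = 40.0 cm.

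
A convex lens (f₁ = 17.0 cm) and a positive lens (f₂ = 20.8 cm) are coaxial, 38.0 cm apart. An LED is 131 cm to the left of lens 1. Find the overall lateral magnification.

m = -1.33

Lens 1: 1/d_i1 = 1/(17.0) − 1/(131) = 0.05119, so d_i1 = 19.54 cm; m₁ = −d_i1/d_o1 = -0.1492.
d_o2 = 38.0 − (19.54) = 18.46 cm.
Lens 2: 1/d_i2 = 1/(20.8) − 1/(18.46) = -0.006094, so d_i2 = -164.1 cm; m₂ = −d_i2/d_o2 = +8.889.
m = m₁·m₂ = (-0.1492)(+8.889) = -1.33.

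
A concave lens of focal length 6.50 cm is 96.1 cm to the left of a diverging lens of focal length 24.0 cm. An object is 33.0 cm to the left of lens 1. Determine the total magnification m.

f₁ = −6.50 cm (diverging).
Lens 1: 1/d_i1 = 1/(-6.50) − 1/(33.0) = -0.1841, so d_i1 = -5.430 cm; m₁ = −d_i1/d_o1 = +0.1645.
d_o2 = 96.1 − (-5.430) = 101.5 cm.
f₂ = −24.0 cm (diverging).
Lens 2: 1/d_i2 = 1/(-24.0) − 1/(101.5) = -0.05152, so d_i2 = -19.41 cm; m₂ = −d_i2/d_o2 = +0.1912.
m = m₁·m₂ = (+0.1645)(+0.1912) = +0.0315.

m = +0.0315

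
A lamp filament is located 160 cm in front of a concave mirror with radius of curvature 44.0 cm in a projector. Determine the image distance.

25.5 cm

f = R/2 = 44.0/2 = 22.00 cm.
Mirror equation: 1/s_i = 1/f − 1/s_o = 1/(22.00) − 1/(160) = 0.04545 − 0.006250 = 0.03920, so s_i = 25.5 cm.
The image is real, inverted and reduced, in front of the mirror.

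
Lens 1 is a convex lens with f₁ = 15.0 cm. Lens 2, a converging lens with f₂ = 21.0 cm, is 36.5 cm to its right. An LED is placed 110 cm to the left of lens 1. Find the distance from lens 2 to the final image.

Lens 1: 1/d_i1 = 1/f₁ − 1/d_o1 = 1/(15.0) − 1/(110) = 0.05758, so d_i1 = 17.37 cm.
The intermediate image is 17.37 cm to the right of lens 1, which is 36.5 − (17.37) = 19.13 cm to the left of lens 2, so d_o2 = +19.13 cm.
Lens 2: 1/d_i2 = 1/f₂ − 1/d_o2 = 1/(21.0) − 1/(19.13) = -0.004655, so d_i2 = -215 cm.
The final image is virtual, 215 cm to the left of lens 2 (overall magnification ≈ -1.8).

215 cm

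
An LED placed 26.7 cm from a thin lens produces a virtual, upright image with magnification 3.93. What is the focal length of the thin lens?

f = 35.8 cm (converging)

m = −d_i/d_o ⇒ d_i = −m·d_o = −(+3.93)·(26.7) = -104.9 cm.
1/f = 1/d_o + 1/d_i = 1/(26.7) + 1/(-104.9) = 0.02792, so f = 35.8 cm.
Since f is positive, the thin lens is converging.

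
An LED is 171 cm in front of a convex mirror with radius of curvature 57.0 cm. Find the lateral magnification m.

f = R/2 = 57.0/2 = 28.50 cm; for a convex mirror, f = -28.50 cm.
1/d_i = 1/f − 1/d_o = 1/(-28.50) − 1/(171) = -0.04094, so d_i = -24.43 cm.
m = −d_i/d_o = −(-24.43)/(171) = +0.143.
The image is virtual, upright and reduced, behind the mirror.

m = +0.143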